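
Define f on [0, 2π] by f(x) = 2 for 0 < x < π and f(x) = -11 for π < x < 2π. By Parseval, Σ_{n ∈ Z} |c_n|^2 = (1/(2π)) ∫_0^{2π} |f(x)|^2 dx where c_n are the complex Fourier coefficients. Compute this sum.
Σ |c_n|^2 = 125/2

Parseval equates the L^2 energy of f (normalised by 1/(2π)) with the ℓ^2 sum of its Fourier coefficients: (1/(2π)) ∫_0^{2π} |f|^2 = Σ |c_n|^2.
Compute the left side: (1/(2π)) [∫_0^π 2^2 dx + ∫_π^{2π} (-11)^2 dx] = (1/(2π)) · (4π + 121π) = (4 + 121)/2 = 125/2.
So Σ_{n ∈ Z} |c_n|^2 = 125/2.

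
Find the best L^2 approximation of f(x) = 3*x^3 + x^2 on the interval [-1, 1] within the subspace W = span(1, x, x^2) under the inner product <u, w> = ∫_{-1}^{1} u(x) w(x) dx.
g(x) = x^2 + 9*x/5

The best approximation g ∈ W is the orthogonal projection of f onto W. Writing g = a_0 + a_1 x + a_2 x^2, the coefficients solve the normal equations G · a = b where
  G_{ij} = <φ_i, φ_j> and b_i = <f, φ_i>, with φ_0 = 1, φ_1 = x, φ_2 = x^2.
G =
  [2, 0, 2/3]
  [0, 2/3, 0]
  [2/3, 0, 2/5],
b = (2/3, 6/5, 2/5).
Solving gives a_0 = 0, a_1 = 9/5, a_2 = 1, so
  g(x) = x^2 + 9*x/5.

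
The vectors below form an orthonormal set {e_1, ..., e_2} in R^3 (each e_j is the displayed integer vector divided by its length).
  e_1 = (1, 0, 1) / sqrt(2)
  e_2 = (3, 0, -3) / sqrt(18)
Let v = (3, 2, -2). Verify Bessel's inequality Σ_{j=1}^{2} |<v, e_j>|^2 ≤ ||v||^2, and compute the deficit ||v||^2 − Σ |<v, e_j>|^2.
Σ |<v, e_j>|^2 = 13; ||v||^2 = 17; deficit = 4

Write each e_j = u_j / sqrt(<u_j, u_j>) where u_j is the displayed integer vector. Then <v, e_j> = <v, u_j> / sqrt(<u_j, u_j>), so |<v, e_j>|^2 = <v, u_j>^2 / <u_j, u_j>.
Coefficients: <v, e_1> = 1/sqrt(2), <v, e_2> = 15/sqrt(18).
Square and sum: Σ |<v, e_j>|^2 = 13.
Compute ||v||^2 = v·v = 17.
Deficit = 17 − 13 = 4 ≥ 0, confirming Bessel's inequality. (The deficit equals ||v − Σ <v,e_j> e_j||^2, the squared distance from v to span{e_j}.)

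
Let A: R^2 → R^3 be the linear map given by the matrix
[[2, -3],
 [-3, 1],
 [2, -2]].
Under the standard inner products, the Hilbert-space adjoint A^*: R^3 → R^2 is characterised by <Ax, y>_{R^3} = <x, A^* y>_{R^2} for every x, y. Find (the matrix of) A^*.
A^* = A^T =
[[2, -3, 2],
 [-3, 1, -2]]

For real matrices with standard dot products, the defining identity <Ax, y> = <x, A^* y> gives (Ax)^T y = x^T (A^*) y, i.e. x^T A^T y = x^T (A^*) y. Since this holds for all x, y, we must have A^* = A^T. Therefore
A^* =
[[2, -3, 2],
 [-3, 1, -2]].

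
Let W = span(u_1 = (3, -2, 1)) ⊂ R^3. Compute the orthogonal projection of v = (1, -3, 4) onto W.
proj_W(v) = (39/14, -13/7, 13/14)

Set up U = [u_1 | ... | u_1] ∈ R^(3×1). The projector onto W = col(U) is P = U (U^T U)^(-1) U^T.
Compute U^T U =
  [14],
and U^T v = (13).
Solve U^T U · c = U^T v for the coefficients: c = (13/14). The projection is proj_W(v) = U c.
Check: (v - proj_W(v)) · u_1 = 0  (should be 0).
Result: proj_W(v) = (39/14, -13/7, 13/14).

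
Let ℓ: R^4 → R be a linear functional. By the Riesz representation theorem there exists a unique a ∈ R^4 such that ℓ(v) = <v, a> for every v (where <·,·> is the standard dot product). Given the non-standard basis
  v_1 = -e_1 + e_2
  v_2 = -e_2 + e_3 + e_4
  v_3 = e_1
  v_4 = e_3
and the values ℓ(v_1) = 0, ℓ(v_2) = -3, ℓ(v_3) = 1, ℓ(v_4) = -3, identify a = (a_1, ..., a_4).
a = (1, 1, -3, 1)

Write a = (a_1, ..., a_4) in the standard basis. For each basis vector v_i, ℓ(v_i) = <v_i, a> is a linear equation in the a_j's. Collect the n equations into a matrix system V a = ℓ, where row i of V is v_i (expressed in the standard basis). Since V is invertible (lower-triangular with 1s on the diagonal, up to permutation), solve by back-substitution:
  V =
[[-1, 1, 0, 0],
 [0, -1, 1, 1],
 [1, 0, 0, 0],
 [0, 0, 1, 0]]
  V a = (0, -3, 1, -3)
Solving gives a = (1, 1, -3, 1).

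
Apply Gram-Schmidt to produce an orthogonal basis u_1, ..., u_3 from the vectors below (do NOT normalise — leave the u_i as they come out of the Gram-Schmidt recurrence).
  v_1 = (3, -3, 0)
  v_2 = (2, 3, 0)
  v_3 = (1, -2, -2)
Orthogonal basis:
  u_1 = (3, -3, 0)
  u_2 = (5/2, 5/2, 0)
  u_3 = (0, 0, -2)

Apply the Gram-Schmidt recurrence
  u_1 = v_1
  u_i = v_i − Σ_{j<i} ((v_i · u_j) / (u_j · u_j)) · u_j.

Step by step this gives:
  u_1 = (3, -3, 0)
  u_2 = (5/2, 5/2, 0)
  u_3 = (0, 0, -2)

Orthogonality check:
  u_2 · u_1 = 0 (should be 0)
  u_3 · u_1 = 0 (should be 0)
  u_3 · u_2 = 0 (should be 0)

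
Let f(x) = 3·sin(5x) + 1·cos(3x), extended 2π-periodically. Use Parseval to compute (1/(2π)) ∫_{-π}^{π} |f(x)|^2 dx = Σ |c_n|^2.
Σ |c_n|^2 = 5

Expand |f|^2 and use orthogonality of {sin(nx), cos(mx)} on [-π, π]:
  ∫_{-π}^{π} sin(nx)^2 dx = π, ∫ cos(mx)^2 dx = π, and cross terms integrate to 0.
So ∫_{-π}^{π} f(x)^2 dx = 3^2 · π + 1^2 · π = (9 + 1)π.
Divide by 2π: (9 + 1)/2 = 5.
By Parseval, this equals Σ |c_n|^2.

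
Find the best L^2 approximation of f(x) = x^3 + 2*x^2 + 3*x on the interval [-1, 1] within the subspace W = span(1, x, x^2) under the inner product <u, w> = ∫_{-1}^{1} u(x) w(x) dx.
g(x) = 2*x^2 + 18*x/5

The best approximation g ∈ W is the orthogonal projection of f onto W. Writing g = a_0 + a_1 x + a_2 x^2, the coefficients solve the normal equations G · a = b where
  G_{ij} = <φ_i, φ_j> and b_i = <f, φ_i>, with φ_0 = 1, φ_1 = x, φ_2 = x^2.
G =
  [2, 0, 2/3]
  [0, 2/3, 0]
  [2/3, 0, 2/5],
b = (4/3, 12/5, 4/5).
Solving gives a_0 = 0, a_1 = 18/5, a_2 = 2, so
  g(x) = 2*x^2 + 18*x/5.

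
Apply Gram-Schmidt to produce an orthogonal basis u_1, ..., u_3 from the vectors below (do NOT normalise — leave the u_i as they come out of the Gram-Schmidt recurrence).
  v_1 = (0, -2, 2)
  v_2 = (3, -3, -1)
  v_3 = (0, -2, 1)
Orthogonal basis:
  u_1 = (0, -2, 2)
  u_2 = (3, -2, -2)
  u_3 = (-6/17, -9/34, -9/34)

Apply the Gram-Schmidt recurrence
  u_1 = v_1
  u_i = v_i − Σ_{j<i} ((v_i · u_j) / (u_j · u_j)) · u_j.

Step by step this gives:
  u_1 = (0, -2, 2)
  u_2 = (3, -2, -2)
  u_3 = (-6/17, -9/34, -9/34)

Orthogonality check:
  u_2 · u_1 = 0 (should be 0)
  u_3 · u_1 = 0 (should be 0)
  u_3 · u_2 = 0 (should be 0)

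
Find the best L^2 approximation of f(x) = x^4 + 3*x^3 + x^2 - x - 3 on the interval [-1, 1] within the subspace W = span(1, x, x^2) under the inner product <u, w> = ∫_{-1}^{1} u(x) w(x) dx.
g(x) = 13*x^2/7 + 4*x/5 - 108/35

The best approximation g ∈ W is the orthogonal projection of f onto W. Writing g = a_0 + a_1 x + a_2 x^2, the coefficients solve the normal equations G · a = b where
  G_{ij} = <φ_i, φ_j> and b_i = <f, φ_i>, with φ_0 = 1, φ_1 = x, φ_2 = x^2.
G =
  [2, 0, 2/3]
  [0, 2/3, 0]
  [2/3, 0, 2/5],
b = (-74/15, 8/15, -46/35).
Solving gives a_0 = -108/35, a_1 = 4/5, a_2 = 13/7, so
  g(x) = 13*x^2/7 + 4*x/5 - 108/35.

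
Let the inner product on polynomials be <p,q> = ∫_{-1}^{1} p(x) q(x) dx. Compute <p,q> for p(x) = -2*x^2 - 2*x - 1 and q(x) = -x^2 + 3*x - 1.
<p,q> = 4/5

Expand the product: p(x)·q(x) = 2*x^4 - 4*x^3 - 3*x^2 - x + 1.
∫_{-1}^{1} of each monomial x^k gives [2/(k+1) if k even, 0 if k odd]. Integrating term-by-term (or equivalently evaluating the antiderivative F(x) = 2*x^5/5 - x^4 - x^3 - x^2/2 + x at the endpoints):
  F(1) − F(−1) = -11/10 − (-19/10) = 4/5.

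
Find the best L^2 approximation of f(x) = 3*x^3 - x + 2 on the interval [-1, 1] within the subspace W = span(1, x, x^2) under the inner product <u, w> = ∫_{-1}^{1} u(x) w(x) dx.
g(x) = 4*x/5 + 2

The best approximation g ∈ W is the orthogonal projection of f onto W. Writing g = a_0 + a_1 x + a_2 x^2, the coefficients solve the normal equations G · a = b where
  G_{ij} = <φ_i, φ_j> and b_i = <f, φ_i>, with φ_0 = 1, φ_1 = x, φ_2 = x^2.
G =
  [2, 0, 2/3]
  [0, 2/3, 0]
  [2/3, 0, 2/5],
b = (4, 8/15, 4/3).
Solving gives a_0 = 2, a_1 = 4/5, a_2 = 0, so
  g(x) = 4*x/5 + 2.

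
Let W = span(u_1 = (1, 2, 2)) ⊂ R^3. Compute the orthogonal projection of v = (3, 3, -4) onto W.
proj_W(v) = (1/9, 2/9, 2/9)

Set up U = [u_1 | ... | u_1] ∈ R^(3×1). The projector onto W = col(U) is P = U (U^T U)^(-1) U^T.
Compute U^T U =
  [9],
and U^T v = (1).
Solve U^T U · c = U^T v for the coefficients: c = (1/9). The projection is proj_W(v) = U c.
Check: (v - proj_W(v)) · u_1 = 0  (should be 0).
Result: proj_W(v) = (1/9, 2/9, 2/9).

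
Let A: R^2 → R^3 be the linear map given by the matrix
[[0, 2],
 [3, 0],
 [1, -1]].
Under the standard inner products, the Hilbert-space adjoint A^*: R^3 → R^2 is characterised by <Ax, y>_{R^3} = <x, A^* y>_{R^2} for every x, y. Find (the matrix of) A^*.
A^* = A^T =
[[0, 3, 1],
 [2, 0, -1]]

For real matrices with standard dot products, the defining identity <Ax, y> = <x, A^* y> gives (Ax)^T y = x^T (A^*) y, i.e. x^T A^T y = x^T (A^*) y. Since this holds for all x, y, we must have A^* = A^T. Therefore
A^* =
[[0, 3, 1],
 [2, 0, -1]].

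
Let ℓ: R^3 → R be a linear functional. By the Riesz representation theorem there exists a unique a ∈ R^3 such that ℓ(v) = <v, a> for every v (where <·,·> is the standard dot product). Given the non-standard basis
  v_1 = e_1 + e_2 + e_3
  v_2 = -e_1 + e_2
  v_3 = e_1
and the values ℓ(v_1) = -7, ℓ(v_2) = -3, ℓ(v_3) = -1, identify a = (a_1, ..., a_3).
a = (-1, -4, -2)

Write a = (a_1, ..., a_3) in the standard basis. For each basis vector v_i, ℓ(v_i) = <v_i, a> is a linear equation in the a_j's. Collect the n equations into a matrix system V a = ℓ, where row i of V is v_i (expressed in the standard basis). Since V is invertible (lower-triangular with 1s on the diagonal, up to permutation), solve by back-substitution:
  V =
[[1, 1, 1],
 [-1, 1, 0],
 [1, 0, 0]]
  V a = (-7, -3, -1)
Solving gives a = (-1, -4, -2).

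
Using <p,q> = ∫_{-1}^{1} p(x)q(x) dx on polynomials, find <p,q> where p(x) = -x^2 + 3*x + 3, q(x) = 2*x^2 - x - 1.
<p,q> = -62/15

Expand the product: p(x)·q(x) = -2*x^4 + 7*x^3 + 4*x^2 - 6*x - 3.
∫_{-1}^{1} of each monomial x^k gives [2/(k+1) if k even, 0 if k odd]. Integrating term-by-term (or equivalently evaluating the antiderivative F(x) = -2*x^5/5 + 7*x^4/4 + 4*x^3/3 - 3*x^2 - 3*x at the endpoints):
  F(1) − F(−1) = -199/60 − (49/60) = -62/15.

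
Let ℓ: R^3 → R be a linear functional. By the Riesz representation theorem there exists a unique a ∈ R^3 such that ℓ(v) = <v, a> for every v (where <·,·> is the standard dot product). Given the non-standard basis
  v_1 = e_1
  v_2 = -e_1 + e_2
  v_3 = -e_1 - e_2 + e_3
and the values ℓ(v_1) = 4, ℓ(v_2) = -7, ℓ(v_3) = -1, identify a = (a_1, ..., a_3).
a = (4, -3, 0)

Write a = (a_1, ..., a_3) in the standard basis. For each basis vector v_i, ℓ(v_i) = <v_i, a> is a linear equation in the a_j's. Collect the n equations into a matrix system V a = ℓ, where row i of V is v_i (expressed in the standard basis). Since V is invertible (lower-triangular with 1s on the diagonal, up to permutation), solve by back-substitution:
  V =
[[1, 0, 0],
 [-1, 1, 0],
 [-1, -1, 1]]
  V a = (4, -7, -1)
Solving gives a = (4, -3, 0).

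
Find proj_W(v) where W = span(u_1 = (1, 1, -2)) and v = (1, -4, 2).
proj_W(v) = (-7/6, -7/6, 7/3)

Set up U = [u_1 | ... | u_1] ∈ R^(3×1). The projector onto W = col(U) is P = U (U^T U)^(-1) U^T.
Compute U^T U =
  [6],
and U^T v = (-7).
Solve U^T U · c = U^T v for the coefficients: c = (-7/6). The projection is proj_W(v) = U c.
Check: (v - proj_W(v)) · u_1 = 0  (should be 0).
Result: proj_W(v) = (-7/6, -7/6, 7/3).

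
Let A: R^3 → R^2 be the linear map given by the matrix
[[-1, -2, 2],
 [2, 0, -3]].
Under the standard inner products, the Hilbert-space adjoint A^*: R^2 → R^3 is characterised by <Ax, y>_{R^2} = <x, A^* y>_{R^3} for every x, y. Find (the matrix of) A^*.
A^* = A^T =
[[-1, 2],
 [-2, 0],
 [2, -3]]

For real matrices with standard dot products, the defining identity <Ax, y> = <x, A^* y> gives (Ax)^T y = x^T (A^*) y, i.e. x^T A^T y = x^T (A^*) y. Since this holds for all x, y, we must have A^* = A^T. Therefore
A^* =
[[-1, 2],
 [-2, 0],
 [2, -3]].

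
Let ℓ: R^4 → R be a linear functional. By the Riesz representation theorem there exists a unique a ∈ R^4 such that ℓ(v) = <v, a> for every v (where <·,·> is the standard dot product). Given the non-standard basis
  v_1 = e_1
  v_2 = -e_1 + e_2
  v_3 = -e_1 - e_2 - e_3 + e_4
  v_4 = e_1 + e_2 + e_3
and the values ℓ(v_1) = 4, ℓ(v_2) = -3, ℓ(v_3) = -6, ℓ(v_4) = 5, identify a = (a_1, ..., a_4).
a = (4, 1, 0, -1)

Write a = (a_1, ..., a_4) in the standard basis. For each basis vector v_i, ℓ(v_i) = <v_i, a> is a linear equation in the a_j's. Collect the n equations into a matrix system V a = ℓ, where row i of V is v_i (expressed in the standard basis). Since V is invertible (lower-triangular with 1s on the diagonal, up to permutation), solve by back-substitution:
  V =
[[1, 0, 0, 0],
 [-1, 1, 0, 0],
 [-1, -1, -1, 1],
 [1, 1, 1, 0]]
  V a = (4, -3, -6, 5)
Solving gives a = (4, 1, 0, -1).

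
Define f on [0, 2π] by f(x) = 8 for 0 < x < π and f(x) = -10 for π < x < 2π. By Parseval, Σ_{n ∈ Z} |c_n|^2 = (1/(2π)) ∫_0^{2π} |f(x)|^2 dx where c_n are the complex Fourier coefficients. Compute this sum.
Σ |c_n|^2 = 82

Parseval equates the L^2 energy of f (normalised by 1/(2π)) with the ℓ^2 sum of its Fourier coefficients: (1/(2π)) ∫_0^{2π} |f|^2 = Σ |c_n|^2.
Compute the left side: (1/(2π)) [∫_0^π 8^2 dx + ∫_π^{2π} (-10)^2 dx] = (1/(2π)) · (64π + 100π) = (64 + 100)/2 = 82.
So Σ_{n ∈ Z} |c_n|^2 = 82.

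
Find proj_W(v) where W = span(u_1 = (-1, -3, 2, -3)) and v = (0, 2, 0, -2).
proj_W(v) = (0, 0, 0, 0)

Set up U = [u_1 | ... | u_1] ∈ R^(4×1). The projector onto W = col(U) is P = U (U^T U)^(-1) U^T.
Compute U^T U =
  [23],
and U^T v = (0).
Solve U^T U · c = U^T v for the coefficients: c = (0). The projection is proj_W(v) = U c.
Check: (v - proj_W(v)) · u_1 = 0  (should be 0).
Result: proj_W(v) = (0, 0, 0, 0).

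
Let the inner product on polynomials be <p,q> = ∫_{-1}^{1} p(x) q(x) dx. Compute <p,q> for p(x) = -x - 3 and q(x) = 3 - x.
<p,q> = -52/3

Expand the product: p(x)·q(x) = x^2 - 9.
∫_{-1}^{1} of each monomial x^k gives [2/(k+1) if k even, 0 if k odd]. Integrating term-by-term (or equivalently evaluating the antiderivative F(x) = x^3/3 - 9*x at the endpoints):
  F(1) − F(−1) = -26/3 − (26/3) = -52/3.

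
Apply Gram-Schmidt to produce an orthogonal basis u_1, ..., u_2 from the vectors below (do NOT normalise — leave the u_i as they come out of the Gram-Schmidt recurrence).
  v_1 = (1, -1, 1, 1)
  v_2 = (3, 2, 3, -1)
Orthogonal basis:
  u_1 = (1, -1, 1, 1)
  u_2 = (9/4, 11/4, 9/4, -7/4)

Apply the Gram-Schmidt recurrence
  u_1 = v_1
  u_i = v_i − Σ_{j<i} ((v_i · u_j) / (u_j · u_j)) · u_j.

Step by step this gives:
  u_1 = (1, -1, 1, 1)
  u_2 = (9/4, 11/4, 9/4, -7/4)

Orthogonality check:
  u_2 · u_1 = 0 (should be 0)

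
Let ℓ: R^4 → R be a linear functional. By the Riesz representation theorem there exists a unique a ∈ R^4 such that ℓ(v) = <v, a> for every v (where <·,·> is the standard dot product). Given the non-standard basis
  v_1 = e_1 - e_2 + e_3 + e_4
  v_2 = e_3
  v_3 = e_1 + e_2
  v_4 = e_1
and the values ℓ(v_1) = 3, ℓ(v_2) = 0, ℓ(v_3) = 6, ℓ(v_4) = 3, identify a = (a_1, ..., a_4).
a = (3, 3, 0, 3)

Write a = (a_1, ..., a_4) in the standard basis. For each basis vector v_i, ℓ(v_i) = <v_i, a> is a linear equation in the a_j's. Collect the n equations into a matrix system V a = ℓ, where row i of V is v_i (expressed in the standard basis). Since V is invertible (lower-triangular with 1s on the diagonal, up to permutation), solve by back-substitution:
  V =
[[1, -1, 1, 1],
 [0, 0, 1, 0],
 [1, 1, 0, 0],
 [1, 0, 0, 0]]
  V a = (3, 0, 6, 3)
Solving gives a = (3, 3, 0, 3).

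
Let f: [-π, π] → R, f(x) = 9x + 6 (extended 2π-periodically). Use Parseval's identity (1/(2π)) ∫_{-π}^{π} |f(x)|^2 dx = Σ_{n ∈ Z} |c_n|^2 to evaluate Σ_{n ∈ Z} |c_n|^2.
Σ |c_n|^2 = 27π^2 + 36

Expand and integrate term by term over [-π, π]:
  ∫ (9x)^2 dx = 81·(2π^3/3); ∫ 2·9·(6)·x dx = 0 (odd integrand); ∫ 6^2 dx = 36·2π.
So (1/(2π)) ∫_{-π}^{π} (9x + 6)^2 dx = 81π^2/3 + 36 = 27π^2 + 36.
Parseval ⇒ Σ |c_n|^2 = 27π^2 + 36.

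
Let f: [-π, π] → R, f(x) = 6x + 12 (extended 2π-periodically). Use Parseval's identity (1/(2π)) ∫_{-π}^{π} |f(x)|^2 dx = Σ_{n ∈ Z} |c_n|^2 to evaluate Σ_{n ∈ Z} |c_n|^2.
Σ |c_n|^2 = 12π^2 + 144

Expand and integrate term by term over [-π, π]:
  ∫ (6x)^2 dx = 36·(2π^3/3); ∫ 2·6·(12)·x dx = 0 (odd integrand); ∫ 12^2 dx = 144·2π.
So (1/(2π)) ∫_{-π}^{π} (6x + 12)^2 dx = 36π^2/3 + 144 = 12π^2 + 144.
Parseval ⇒ Σ |c_n|^2 = 12π^2 + 144.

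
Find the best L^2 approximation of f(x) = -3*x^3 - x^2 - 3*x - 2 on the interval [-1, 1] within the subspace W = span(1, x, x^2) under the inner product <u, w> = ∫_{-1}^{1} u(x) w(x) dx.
g(x) = -x^2 - 24*x/5 - 2

The best approximation g ∈ W is the orthogonal projection of f onto W. Writing g = a_0 + a_1 x + a_2 x^2, the coefficients solve the normal equations G · a = b where
  G_{ij} = <φ_i, φ_j> and b_i = <f, φ_i>, with φ_0 = 1, φ_1 = x, φ_2 = x^2.
G =
  [2, 0, 2/3]
  [0, 2/3, 0]
  [2/3, 0, 2/5],
b = (-14/3, -16/5, -26/15).
Solving gives a_0 = -2, a_1 = -24/5, a_2 = -1, so
  g(x) = -x^2 - 24*x/5 - 2.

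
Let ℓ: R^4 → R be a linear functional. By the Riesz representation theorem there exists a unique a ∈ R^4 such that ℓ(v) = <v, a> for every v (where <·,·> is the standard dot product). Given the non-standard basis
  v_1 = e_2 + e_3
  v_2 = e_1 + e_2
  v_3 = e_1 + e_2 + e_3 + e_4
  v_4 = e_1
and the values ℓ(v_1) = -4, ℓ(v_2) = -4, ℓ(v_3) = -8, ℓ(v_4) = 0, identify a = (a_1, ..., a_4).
a = (0, -4, 0, -4)

Write a = (a_1, ..., a_4) in the standard basis. For each basis vector v_i, ℓ(v_i) = <v_i, a> is a linear equation in the a_j's. Collect the n equations into a matrix system V a = ℓ, where row i of V is v_i (expressed in the standard basis). Since V is invertible (lower-triangular with 1s on the diagonal, up to permutation), solve by back-substitution:
  V =
[[0, 1, 1, 0],
 [1, 1, 0, 0],
 [1, 1, 1, 1],
 [1, 0, 0, 0]]
  V a = (-4, -4, -8, 0)
Solving gives a = (0, -4, 0, -4).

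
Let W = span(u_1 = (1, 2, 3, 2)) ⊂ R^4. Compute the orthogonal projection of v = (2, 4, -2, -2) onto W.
proj_W(v) = (0, 0, 0, 0)

Set up U = [u_1 | ... | u_1] ∈ R^(4×1). The projector onto W = col(U) is P = U (U^T U)^(-1) U^T.
Compute U^T U =
  [18],
and U^T v = (0).
Solve U^T U · c = U^T v for the coefficients: c = (0). The projection is proj_W(v) = U c.
Check: (v - proj_W(v)) · u_1 = 0  (should be 0).
Result: proj_W(v) = (0, 0, 0, 0).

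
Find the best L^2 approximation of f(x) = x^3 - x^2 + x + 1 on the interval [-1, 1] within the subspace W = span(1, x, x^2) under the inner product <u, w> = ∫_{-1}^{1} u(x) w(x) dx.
g(x) = -x^2 + 8*x/5 + 1

The best approximation g ∈ W is the orthogonal projection of f onto W. Writing g = a_0 + a_1 x + a_2 x^2, the coefficients solve the normal equations G · a = b where
  G_{ij} = <φ_i, φ_j> and b_i = <f, φ_i>, with φ_0 = 1, φ_1 = x, φ_2 = x^2.
G =
  [2, 0, 2/3]
  [0, 2/3, 0]
  [2/3, 0, 2/5],
b = (4/3, 16/15, 4/15).
Solving gives a_0 = 1, a_1 = 8/5, a_2 = -1, so
  g(x) = -x^2 + 8*x/5 + 1.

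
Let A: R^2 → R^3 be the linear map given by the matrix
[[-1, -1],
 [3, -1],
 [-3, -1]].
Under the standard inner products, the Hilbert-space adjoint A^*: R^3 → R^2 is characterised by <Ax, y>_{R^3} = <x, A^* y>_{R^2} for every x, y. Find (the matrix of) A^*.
A^* = A^T =
[[-1, 3, -3],
 [-1, -1, -1]]

For real matrices with standard dot products, the defining identity <Ax, y> = <x, A^* y> gives (Ax)^T y = x^T (A^*) y, i.e. x^T A^T y = x^T (A^*) y. Since this holds for all x, y, we must have A^* = A^T. Therefore
A^* =
[[-1, 3, -3],
 [-1, -1, -1]].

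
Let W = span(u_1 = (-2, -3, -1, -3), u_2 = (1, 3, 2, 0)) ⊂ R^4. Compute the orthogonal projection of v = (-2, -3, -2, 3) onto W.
proj_W(v) = (-5/17, -52/17, -47/17, 37/17)

Set up U = [u_1 | ... | u_2] ∈ R^(4×2). The projector onto W = col(U) is P = U (U^T U)^(-1) U^T.
Compute U^T U =
  [23, -13]
  [-13, 14],
and U^T v = (6, -15).
Solve U^T U · c = U^T v for the coefficients: c = (-37/51, -89/51). The projection is proj_W(v) = U c.
Check: (v - proj_W(v)) · u_1 = 0  (should be 0).
Check: (v - proj_W(v)) · u_2 = 0  (should be 0).
Result: proj_W(v) = (-5/17, -52/17, -47/17, 37/17).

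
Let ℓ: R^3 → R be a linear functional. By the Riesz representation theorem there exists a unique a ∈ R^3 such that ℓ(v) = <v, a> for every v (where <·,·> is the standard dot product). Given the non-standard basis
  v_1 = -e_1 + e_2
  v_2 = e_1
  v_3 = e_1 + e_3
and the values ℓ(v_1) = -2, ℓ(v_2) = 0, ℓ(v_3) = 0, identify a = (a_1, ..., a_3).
a = (0, -2, 0)

Write a = (a_1, ..., a_3) in the standard basis. For each basis vector v_i, ℓ(v_i) = <v_i, a> is a linear equation in the a_j's. Collect the n equations into a matrix system V a = ℓ, where row i of V is v_i (expressed in the standard basis). Since V is invertible (lower-triangular with 1s on the diagonal, up to permutation), solve by back-substitution:
  V =
[[-1, 1, 0],
 [1, 0, 0],
 [1, 0, 1]]
  V a = (-2, 0, 0)
Solving gives a = (0, -2, 0).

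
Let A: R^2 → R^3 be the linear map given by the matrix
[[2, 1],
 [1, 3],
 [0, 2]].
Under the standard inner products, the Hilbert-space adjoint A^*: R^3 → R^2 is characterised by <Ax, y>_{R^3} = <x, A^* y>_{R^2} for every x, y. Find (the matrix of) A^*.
A^* = A^T =
[[2, 1, 0],
 [1, 3, 2]]

For real matrices with standard dot products, the defining identity <Ax, y> = <x, A^* y> gives (Ax)^T y = x^T (A^*) y, i.e. x^T A^T y = x^T (A^*) y. Since this holds for all x, y, we must have A^* = A^T. Therefore
A^* =
[[2, 1, 0],
 [1, 3, 2]].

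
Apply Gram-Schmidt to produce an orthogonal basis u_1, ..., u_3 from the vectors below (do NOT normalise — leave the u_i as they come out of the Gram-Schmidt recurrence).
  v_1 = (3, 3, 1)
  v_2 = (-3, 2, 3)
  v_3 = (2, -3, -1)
Orthogonal basis:
  u_1 = (3, 3, 1)
  u_2 = (-3, 2, 3)
  u_3 = (245/418, -210/209, 525/418)

Apply the Gram-Schmidt recurrence
  u_1 = v_1
  u_i = v_i − Σ_{j<i} ((v_i · u_j) / (u_j · u_j)) · u_j.

Step by step this gives:
  u_1 = (3, 3, 1)
  u_2 = (-3, 2, 3)
  u_3 = (245/418, -210/209, 525/418)

Orthogonality check:
  u_2 · u_1 = 0 (should be 0)
  u_3 · u_1 = 0 (should be 0)
  u_3 · u_2 = 0 (should be 0)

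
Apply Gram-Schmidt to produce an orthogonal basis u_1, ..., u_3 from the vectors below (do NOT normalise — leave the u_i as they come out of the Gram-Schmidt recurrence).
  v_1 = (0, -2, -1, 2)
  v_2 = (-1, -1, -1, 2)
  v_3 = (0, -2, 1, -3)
Orthogonal basis:
  u_1 = (0, -2, -1, 2)
  u_2 = (-1, 5/9, -2/9, 4/9)
  u_3 = (-12/7, -12/7, 2/7, -11/7)

Apply the Gram-Schmidt recurrence
  u_1 = v_1
  u_i = v_i − Σ_{j<i} ((v_i · u_j) / (u_j · u_j)) · u_j.

Step by step this gives:
  u_1 = (0, -2, -1, 2)
  u_2 = (-1, 5/9, -2/9, 4/9)
  u_3 = (-12/7, -12/7, 2/7, -11/7)

Orthogonality check:
  u_2 · u_1 = 0 (should be 0)
  u_3 · u_1 = 0 (should be 0)
  u_3 · u_2 = 0 (should be 0)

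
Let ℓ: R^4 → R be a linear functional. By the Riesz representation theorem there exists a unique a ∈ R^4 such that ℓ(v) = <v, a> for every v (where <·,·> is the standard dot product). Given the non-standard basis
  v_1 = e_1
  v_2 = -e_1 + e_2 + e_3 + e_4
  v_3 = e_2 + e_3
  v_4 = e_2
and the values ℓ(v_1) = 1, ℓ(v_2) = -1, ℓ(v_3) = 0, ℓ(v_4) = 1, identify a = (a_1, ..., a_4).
a = (1, 1, -1, 0)

Write a = (a_1, ..., a_4) in the standard basis. For each basis vector v_i, ℓ(v_i) = <v_i, a> is a linear equation in the a_j's. Collect the n equations into a matrix system V a = ℓ, where row i of V is v_i (expressed in the standard basis). Since V is invertible (lower-triangular with 1s on the diagonal, up to permutation), solve by back-substitution:
  V =
[[1, 0, 0, 0],
 [-1, 1, 1, 1],
 [0, 1, 1, 0],
 [0, 1, 0, 0]]
  V a = (1, -1, 0, 1)
Solving gives a = (1, 1, -1, 0).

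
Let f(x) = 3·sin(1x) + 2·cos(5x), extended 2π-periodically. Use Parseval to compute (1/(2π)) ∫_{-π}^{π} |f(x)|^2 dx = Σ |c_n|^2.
Σ |c_n|^2 = 13/2

Expand |f|^2 and use orthogonality of {sin(nx), cos(mx)} on [-π, π]:
  ∫_{-π}^{π} sin(nx)^2 dx = π, ∫ cos(mx)^2 dx = π, and cross terms integrate to 0.
So ∫_{-π}^{π} f(x)^2 dx = 3^2 · π + 2^2 · π = (9 + 4)π.
Divide by 2π: (9 + 4)/2 = 13/2.
By Parseval, this equals Σ |c_n|^2.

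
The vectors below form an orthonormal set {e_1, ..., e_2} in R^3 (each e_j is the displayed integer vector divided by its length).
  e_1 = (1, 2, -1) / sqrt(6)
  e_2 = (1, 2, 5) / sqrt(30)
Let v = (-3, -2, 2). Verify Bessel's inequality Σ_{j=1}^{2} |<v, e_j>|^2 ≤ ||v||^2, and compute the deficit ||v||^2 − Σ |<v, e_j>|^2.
Σ |<v, e_j>|^2 = 69/5; ||v||^2 = 17; deficit = 16/5

Write each e_j = u_j / sqrt(<u_j, u_j>) where u_j is the displayed integer vector. Then <v, e_j> = <v, u_j> / sqrt(<u_j, u_j>), so |<v, e_j>|^2 = <v, u_j>^2 / <u_j, u_j>.
Coefficients: <v, e_1> = -9/sqrt(6), <v, e_2> = 3/sqrt(30).
Square and sum: Σ |<v, e_j>|^2 = 69/5.
Compute ||v||^2 = v·v = 17.
Deficit = 17 − 69/5 = 16/5 ≥ 0, confirming Bessel's inequality. (The deficit equals ||v − Σ <v,e_j> e_j||^2, the squared distance from v to span{e_j}.)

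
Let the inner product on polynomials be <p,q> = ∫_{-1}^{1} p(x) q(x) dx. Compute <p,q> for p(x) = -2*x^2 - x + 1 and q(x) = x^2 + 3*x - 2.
<p,q> = -52/15

Expand the product: p(x)·q(x) = -2*x^4 - 7*x^3 + 2*x^2 + 5*x - 2.
∫_{-1}^{1} of each monomial x^k gives [2/(k+1) if k even, 0 if k odd]. Integrating term-by-term (or equivalently evaluating the antiderivative F(x) = -2*x^5/5 - 7*x^4/4 + 2*x^3/3 + 5*x^2/2 - 2*x at the endpoints):
  F(1) − F(−1) = -59/60 − (149/60) = -52/15.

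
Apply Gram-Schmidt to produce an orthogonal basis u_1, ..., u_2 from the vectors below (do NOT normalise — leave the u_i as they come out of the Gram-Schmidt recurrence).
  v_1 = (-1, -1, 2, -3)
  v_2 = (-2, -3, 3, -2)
Orthogonal basis:
  u_1 = (-1, -1, 2, -3)
  u_2 = (-13/15, -28/15, 11/15, 7/5)

Apply the Gram-Schmidt recurrence
  u_1 = v_1
  u_i = v_i − Σ_{j<i} ((v_i · u_j) / (u_j · u_j)) · u_j.

Step by step this gives:
  u_1 = (-1, -1, 2, -3)
  u_2 = (-13/15, -28/15, 11/15, 7/5)

Orthogonality check:
  u_2 · u_1 = 0 (should be 0)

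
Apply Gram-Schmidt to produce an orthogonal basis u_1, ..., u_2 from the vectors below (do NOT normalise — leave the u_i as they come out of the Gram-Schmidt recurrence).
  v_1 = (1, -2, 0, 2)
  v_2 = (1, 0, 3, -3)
Orthogonal basis:
  u_1 = (1, -2, 0, 2)
  u_2 = (14/9, -10/9, 3, -17/9)

Apply the Gram-Schmidt recurrence
  u_1 = v_1
  u_i = v_i − Σ_{j<i} ((v_i · u_j) / (u_j · u_j)) · u_j.

Step by step this gives:
  u_1 = (1, -2, 0, 2)
  u_2 = (14/9, -10/9, 3, -17/9)

Orthogonality check:
  u_2 · u_1 = 0 (should be 0)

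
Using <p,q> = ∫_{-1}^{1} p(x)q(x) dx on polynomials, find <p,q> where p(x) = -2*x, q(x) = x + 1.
<p,q> = -4/3

Expand the product: p(x)·q(x) = -2*x^2 - 2*x.
∫_{-1}^{1} of each monomial x^k gives [2/(k+1) if k even, 0 if k odd]. Integrating term-by-term (or equivalently evaluating the antiderivative F(x) = -2*x^3/3 - x^2 at the endpoints):
  F(1) − F(−1) = -5/3 − (-1/3) = -4/3.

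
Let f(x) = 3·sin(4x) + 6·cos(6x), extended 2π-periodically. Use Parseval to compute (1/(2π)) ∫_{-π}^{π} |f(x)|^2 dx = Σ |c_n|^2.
Σ |c_n|^2 = 45/2

Expand |f|^2 and use orthogonality of {sin(nx), cos(mx)} on [-π, π]:
  ∫_{-π}^{π} sin(nx)^2 dx = π, ∫ cos(mx)^2 dx = π, and cross terms integrate to 0.
So ∫_{-π}^{π} f(x)^2 dx = 3^2 · π + 6^2 · π = (9 + 36)π.
Divide by 2π: (9 + 36)/2 = 45/2.
By Parseval, this equals Σ |c_n|^2.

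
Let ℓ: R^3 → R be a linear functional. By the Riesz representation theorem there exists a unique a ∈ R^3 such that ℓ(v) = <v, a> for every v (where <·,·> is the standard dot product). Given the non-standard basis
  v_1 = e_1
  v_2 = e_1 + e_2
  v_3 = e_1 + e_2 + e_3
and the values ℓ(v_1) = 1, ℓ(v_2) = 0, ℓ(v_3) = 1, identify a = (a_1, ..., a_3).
a = (1, -1, 1)

Write a = (a_1, ..., a_3) in the standard basis. For each basis vector v_i, ℓ(v_i) = <v_i, a> is a linear equation in the a_j's. Collect the n equations into a matrix system V a = ℓ, where row i of V is v_i (expressed in the standard basis). Since V is invertible (lower-triangular with 1s on the diagonal, up to permutation), solve by back-substitution:
  V =
[[1, 0, 0],
 [1, 1, 0],
 [1, 1, 1]]
  V a = (1, 0, 1)
Solving gives a = (1, -1, 1).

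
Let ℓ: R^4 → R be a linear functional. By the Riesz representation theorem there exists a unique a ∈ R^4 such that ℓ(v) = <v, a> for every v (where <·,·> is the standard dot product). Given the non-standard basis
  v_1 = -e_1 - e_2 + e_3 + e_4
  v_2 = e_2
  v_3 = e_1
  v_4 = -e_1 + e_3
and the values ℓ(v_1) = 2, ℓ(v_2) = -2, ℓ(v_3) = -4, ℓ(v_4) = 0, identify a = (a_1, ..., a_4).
a = (-4, -2, -4, 0)

Write a = (a_1, ..., a_4) in the standard basis. For each basis vector v_i, ℓ(v_i) = <v_i, a> is a linear equation in the a_j's. Collect the n equations into a matrix system V a = ℓ, where row i of V is v_i (expressed in the standard basis). Since V is invertible (lower-triangular with 1s on the diagonal, up to permutation), solve by back-substitution:
  V =
[[-1, -1, 1, 1],
 [0, 1, 0, 0],
 [1, 0, 0, 0],
 [-1, 0, 1, 0]]
  V a = (2, -2, -4, 0)
Solving gives a = (-4, -2, -4, 0).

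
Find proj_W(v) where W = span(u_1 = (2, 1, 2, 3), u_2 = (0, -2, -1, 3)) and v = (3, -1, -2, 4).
proj_W(v) = (204/227, -344/227, -19/227, 975/227)

Set up U = [u_1 | ... | u_2] ∈ R^(4×2). The projector onto W = col(U) is P = U (U^T U)^(-1) U^T.
Compute U^T U =
  [18, 5]
  [5, 14],
and U^T v = (13, 16).
Solve U^T U · c = U^T v for the coefficients: c = (102/227, 223/227). The projection is proj_W(v) = U c.
Check: (v - proj_W(v)) · u_1 = 0  (should be 0).
Check: (v - proj_W(v)) · u_2 = 0  (should be 0).
Result: proj_W(v) = (204/227, -344/227, -19/227, 975/227).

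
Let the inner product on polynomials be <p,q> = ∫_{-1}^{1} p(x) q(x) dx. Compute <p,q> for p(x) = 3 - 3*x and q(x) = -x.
<p,q> = 2

Expand the product: p(x)·q(x) = 3*x^2 - 3*x.
∫_{-1}^{1} of each monomial x^k gives [2/(k+1) if k even, 0 if k odd]. Integrating term-by-term (or equivalently evaluating the antiderivative F(x) = x^3 - 3*x^2/2 at the endpoints):
  F(1) − F(−1) = -1/2 − (-5/2) = 2.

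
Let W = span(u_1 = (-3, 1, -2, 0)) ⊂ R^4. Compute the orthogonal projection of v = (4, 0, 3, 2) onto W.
proj_W(v) = (27/7, -9/7, 18/7, 0)

Set up U = [u_1 | ... | u_1] ∈ R^(4×1). The projector onto W = col(U) is P = U (U^T U)^(-1) U^T.
Compute U^T U =
  [14],
and U^T v = (-18).
Solve U^T U · c = U^T v for the coefficients: c = (-9/7). The projection is proj_W(v) = U c.
Check: (v - proj_W(v)) · u_1 = 0  (should be 0).
Result: proj_W(v) = (27/7, -9/7, 18/7, 0).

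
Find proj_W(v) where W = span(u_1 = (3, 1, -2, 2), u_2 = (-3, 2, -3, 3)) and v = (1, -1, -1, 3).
proj_W(v) = (597/533, 427/533, -778/533, 778/533)

Set up U = [u_1 | ... | u_2] ∈ R^(4×2). The projector onto W = col(U) is P = U (U^T U)^(-1) U^T.
Compute U^T U =
  [18, 5]
  [5, 31],
and U^T v = (10, 7).
Solve U^T U · c = U^T v for the coefficients: c = (275/533, 76/533). The projection is proj_W(v) = U c.
Check: (v - proj_W(v)) · u_1 = 0  (should be 0).
Check: (v - proj_W(v)) · u_2 = 0  (should be 0).
Result: proj_W(v) = (597/533, 427/533, -778/533, 778/533).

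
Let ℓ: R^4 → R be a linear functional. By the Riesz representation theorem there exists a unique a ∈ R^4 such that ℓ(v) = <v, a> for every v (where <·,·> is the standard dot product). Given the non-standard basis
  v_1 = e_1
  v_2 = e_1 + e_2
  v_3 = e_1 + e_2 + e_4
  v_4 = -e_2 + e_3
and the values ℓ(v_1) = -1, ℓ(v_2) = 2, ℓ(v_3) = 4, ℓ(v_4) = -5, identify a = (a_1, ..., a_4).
a = (-1, 3, -2, 2)

Write a = (a_1, ..., a_4) in the standard basis. For each basis vector v_i, ℓ(v_i) = <v_i, a> is a linear equation in the a_j's. Collect the n equations into a matrix system V a = ℓ, where row i of V is v_i (expressed in the standard basis). Since V is invertible (lower-triangular with 1s on the diagonal, up to permutation), solve by back-substitution:
  V =
[[1, 0, 0, 0],
 [1, 1, 0, 0],
 [1, 1, 0, 1],
 [0, -1, 1, 0]]
  V a = (-1, 2, 4, -5)
Solving gives a = (-1, 3, -2, 2).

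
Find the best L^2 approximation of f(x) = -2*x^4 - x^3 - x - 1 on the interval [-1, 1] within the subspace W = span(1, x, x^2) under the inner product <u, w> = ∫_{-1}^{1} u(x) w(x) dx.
g(x) = -12*x^2/7 - 8*x/5 - 29/35

The best approximation g ∈ W is the orthogonal projection of f onto W. Writing g = a_0 + a_1 x + a_2 x^2, the coefficients solve the normal equations G · a = b where
  G_{ij} = <φ_i, φ_j> and b_i = <f, φ_i>, with φ_0 = 1, φ_1 = x, φ_2 = x^2.
G =
  [2, 0, 2/3]
  [0, 2/3, 0]
  [2/3, 0, 2/5],
b = (-14/5, -16/15, -26/21).
Solving gives a_0 = -29/35, a_1 = -8/5, a_2 = -12/7, so
  g(x) = -12*x^2/7 - 8*x/5 - 29/35.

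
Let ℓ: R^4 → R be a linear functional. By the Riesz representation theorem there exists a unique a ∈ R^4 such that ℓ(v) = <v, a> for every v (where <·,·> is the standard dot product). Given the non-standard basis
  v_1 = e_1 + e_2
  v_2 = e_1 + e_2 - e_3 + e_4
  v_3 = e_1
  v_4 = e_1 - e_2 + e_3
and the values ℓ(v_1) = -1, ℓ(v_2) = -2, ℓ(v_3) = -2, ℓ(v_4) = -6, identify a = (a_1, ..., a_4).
a = (-2, 1, -3, -4)

Write a = (a_1, ..., a_4) in the standard basis. For each basis vector v_i, ℓ(v_i) = <v_i, a> is a linear equation in the a_j's. Collect the n equations into a matrix system V a = ℓ, where row i of V is v_i (expressed in the standard basis). Since V is invertible (lower-triangular with 1s on the diagonal, up to permutation), solve by back-substitution:
  V =
[[1, 1, 0, 0],
 [1, 1, -1, 1],
 [1, 0, 0, 0],
 [1, -1, 1, 0]]
  V a = (-1, -2, -2, -6)
Solving gives a = (-2, 1, -3, -4).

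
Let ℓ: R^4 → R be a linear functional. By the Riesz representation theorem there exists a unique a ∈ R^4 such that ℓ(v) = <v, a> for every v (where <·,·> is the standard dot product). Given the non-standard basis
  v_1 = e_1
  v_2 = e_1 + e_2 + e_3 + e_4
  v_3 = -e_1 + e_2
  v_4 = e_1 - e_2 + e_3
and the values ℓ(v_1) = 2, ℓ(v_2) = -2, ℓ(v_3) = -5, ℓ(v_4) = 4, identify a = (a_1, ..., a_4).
a = (2, -3, -1, 0)

Write a = (a_1, ..., a_4) in the standard basis. For each basis vector v_i, ℓ(v_i) = <v_i, a> is a linear equation in the a_j's. Collect the n equations into a matrix system V a = ℓ, where row i of V is v_i (expressed in the standard basis). Since V is invertible (lower-triangular with 1s on the diagonal, up to permutation), solve by back-substitution:
  V =
[[1, 0, 0, 0],
 [1, 1, 1, 1],
 [-1, 1, 0, 0],
 [1, -1, 1, 0]]
  V a = (2, -2, -5, 4)
Solving gives a = (2, -3, -1, 0).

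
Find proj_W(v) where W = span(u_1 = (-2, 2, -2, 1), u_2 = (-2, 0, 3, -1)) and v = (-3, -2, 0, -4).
proj_W(v) = (-252/173, 4/173, 368/173, -122/173)

Set up U = [u_1 | ... | u_2] ∈ R^(4×2). The projector onto W = col(U) is P = U (U^T U)^(-1) U^T.
Compute U^T U =
  [13, -3]
  [-3, 14],
and U^T v = (-2, 10).
Solve U^T U · c = U^T v for the coefficients: c = (2/173, 124/173). The projection is proj_W(v) = U c.
Check: (v - proj_W(v)) · u_1 = 0  (should be 0).
Check: (v - proj_W(v)) · u_2 = 0  (should be 0).
Result: proj_W(v) = (-252/173, 4/173, 368/173, -122/173).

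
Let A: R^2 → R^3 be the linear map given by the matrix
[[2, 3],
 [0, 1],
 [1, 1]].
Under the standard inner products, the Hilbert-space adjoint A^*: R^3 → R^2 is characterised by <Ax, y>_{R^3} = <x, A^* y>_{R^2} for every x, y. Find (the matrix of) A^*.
A^* = A^T =
[[2, 0, 1],
 [3, 1, 1]]

For real matrices with standard dot products, the defining identity <Ax, y> = <x, A^* y> gives (Ax)^T y = x^T (A^*) y, i.e. x^T A^T y = x^T (A^*) y. Since this holds for all x, y, we must have A^* = A^T. Therefore
A^* =
[[2, 0, 1],
 [3, 1, 1]].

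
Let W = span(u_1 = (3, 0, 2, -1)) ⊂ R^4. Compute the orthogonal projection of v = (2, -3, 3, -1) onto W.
proj_W(v) = (39/14, 0, 13/7, -13/14)

Set up U = [u_1 | ... | u_1] ∈ R^(4×1). The projector onto W = col(U) is P = U (U^T U)^(-1) U^T.
Compute U^T U =
  [14],
and U^T v = (13).
Solve U^T U · c = U^T v for the coefficients: c = (13/14). The projection is proj_W(v) = U c.
Check: (v - proj_W(v)) · u_1 = 0  (should be 0).
Result: proj_W(v) = (39/14, 0, 13/7, -13/14).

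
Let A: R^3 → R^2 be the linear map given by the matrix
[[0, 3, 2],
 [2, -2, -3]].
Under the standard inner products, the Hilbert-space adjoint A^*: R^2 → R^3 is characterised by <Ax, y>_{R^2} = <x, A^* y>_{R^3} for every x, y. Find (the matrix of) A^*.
A^* = A^T =
[[0, 2],
 [3, -2],
 [2, -3]]

For real matrices with standard dot products, the defining identity <Ax, y> = <x, A^* y> gives (Ax)^T y = x^T (A^*) y, i.e. x^T A^T y = x^T (A^*) y. Since this holds for all x, y, we must have A^* = A^T. Therefore
A^* =
[[0, 2],
 [3, -2],
 [2, -3]].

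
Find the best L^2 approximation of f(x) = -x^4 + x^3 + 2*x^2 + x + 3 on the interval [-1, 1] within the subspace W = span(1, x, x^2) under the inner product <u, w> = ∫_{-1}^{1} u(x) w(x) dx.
g(x) = 8*x^2/7 + 8*x/5 + 108/35

The best approximation g ∈ W is the orthogonal projection of f onto W. Writing g = a_0 + a_1 x + a_2 x^2, the coefficients solve the normal equations G · a = b where
  G_{ij} = <φ_i, φ_j> and b_i = <f, φ_i>, with φ_0 = 1, φ_1 = x, φ_2 = x^2.
G =
  [2, 0, 2/3]
  [0, 2/3, 0]
  [2/3, 0, 2/5],
b = (104/15, 16/15, 88/35).
Solving gives a_0 = 108/35, a_1 = 8/5, a_2 = 8/7, so
  g(x) = 8*x^2/7 + 8*x/5 + 108/35.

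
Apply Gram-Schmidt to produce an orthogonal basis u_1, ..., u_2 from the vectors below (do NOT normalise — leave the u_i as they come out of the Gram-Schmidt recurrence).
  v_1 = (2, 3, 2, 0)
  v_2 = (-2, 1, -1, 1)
Orthogonal basis:
  u_1 = (2, 3, 2, 0)
  u_2 = (-28/17, 26/17, -11/17, 1)

Apply the Gram-Schmidt recurrence
  u_1 = v_1
  u_i = v_i − Σ_{j<i} ((v_i · u_j) / (u_j · u_j)) · u_j.

Step by step this gives:
  u_1 = (2, 3, 2, 0)
  u_2 = (-28/17, 26/17, -11/17, 1)

Orthogonality check:
  u_2 · u_1 = 0 (should be 0)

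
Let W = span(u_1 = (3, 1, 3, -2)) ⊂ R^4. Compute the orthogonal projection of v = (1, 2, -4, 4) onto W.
proj_W(v) = (-45/23, -15/23, -45/23, 30/23)

Set up U = [u_1 | ... | u_1] ∈ R^(4×1). The projector onto W = col(U) is P = U (U^T U)^(-1) U^T.
Compute U^T U =
  [23],
and U^T v = (-15).
Solve U^T U · c = U^T v for the coefficients: c = (-15/23). The projection is proj_W(v) = U c.
Check: (v - proj_W(v)) · u_1 = 0  (should be 0).
Result: proj_W(v) = (-45/23, -15/23, -45/23, 30/23).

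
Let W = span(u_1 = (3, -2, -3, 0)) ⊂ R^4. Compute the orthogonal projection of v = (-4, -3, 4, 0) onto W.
proj_W(v) = (-27/11, 18/11, 27/11, 0)

Set up U = [u_1 | ... | u_1] ∈ R^(4×1). The projector onto W = col(U) is P = U (U^T U)^(-1) U^T.
Compute U^T U =
  [22],
and U^T v = (-18).
Solve U^T U · c = U^T v for the coefficients: c = (-9/11). The projection is proj_W(v) = U c.
Check: (v - proj_W(v)) · u_1 = 0  (should be 0).
Result: proj_W(v) = (-27/11, 18/11, 27/11, 0).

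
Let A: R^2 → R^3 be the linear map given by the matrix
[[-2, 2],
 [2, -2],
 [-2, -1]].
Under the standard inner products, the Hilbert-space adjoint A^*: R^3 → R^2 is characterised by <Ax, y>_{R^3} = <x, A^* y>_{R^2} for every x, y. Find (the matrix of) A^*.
A^* = A^T =
[[-2, 2, -2],
 [2, -2, -1]]

For real matrices with standard dot products, the defining identity <Ax, y> = <x, A^* y> gives (Ax)^T y = x^T (A^*) y, i.e. x^T A^T y = x^T (A^*) y. Since this holds for all x, y, we must have A^* = A^T. Therefore
A^* =
[[-2, 2, -2],
 [2, -2, -1]].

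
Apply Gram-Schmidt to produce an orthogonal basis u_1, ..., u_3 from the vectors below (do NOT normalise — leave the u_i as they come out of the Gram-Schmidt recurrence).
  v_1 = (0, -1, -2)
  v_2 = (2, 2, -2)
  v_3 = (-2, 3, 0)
Orthogonal basis:
  u_1 = (0, -1, -2)
  u_2 = (2, 12/5, -6/5)
  u_3 = (-18/7, 12/7, -6/7)

Apply the Gram-Schmidt recurrence
  u_1 = v_1
  u_i = v_i − Σ_{j<i} ((v_i · u_j) / (u_j · u_j)) · u_j.

Step by step this gives:
  u_1 = (0, -1, -2)
  u_2 = (2, 12/5, -6/5)
  u_3 = (-18/7, 12/7, -6/7)

Orthogonality check:
  u_2 · u_1 = 0 (should be 0)
  u_3 · u_1 = 0 (should be 0)
  u_3 · u_2 = 0 (should be 0)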